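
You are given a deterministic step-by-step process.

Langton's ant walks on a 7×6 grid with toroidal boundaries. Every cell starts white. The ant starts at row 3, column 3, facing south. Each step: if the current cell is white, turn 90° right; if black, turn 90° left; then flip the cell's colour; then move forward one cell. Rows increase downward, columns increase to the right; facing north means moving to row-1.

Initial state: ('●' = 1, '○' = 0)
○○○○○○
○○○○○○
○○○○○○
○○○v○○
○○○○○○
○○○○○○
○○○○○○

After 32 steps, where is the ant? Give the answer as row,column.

t=0: ○○○○○○
○○○○○○
○○○○○○
○○○v○○
○○○○○○
○○○○○○
○○○○○○
t=1: ○○○○○○
○○○○○○
○○○○○○
○○<●○○
○○○○○○
○○○○○○
○○○○○○
t=2: ○○○○○○
○○○○○○
○○^○○○
○○●●○○
○○○○○○
○○○○○○
○○○○○○
t=3: ○○○○○○
○○○○○○
○○●>○○
○○●●○○
○○○○○○
○○○○○○
○○○○○○
t=4: ○○○○○○
○○○○○○
○○●●○○
○○●v○○
○○○○○○
○○○○○○
○○○○○○
t=5: ○○○○○○
○○○○○○
○○●●○○
○○●○>○
○○○○○○
○○○○○○
○○○○○○
t=6: ○○○○○○
○○○○○○
○○●●○○
○○●○●○
○○○○v○
○○○○○○
○○○○○○
t=7: ○○○○○○
○○○○○○
○○●●○○
○○●○●○
○○○<●○
○○○○○○
○○○○○○
t=8: ○○○○○○
○○○○○○
○○●●○○
○○●^●○
○○○●●○
○○○○○○
○○○○○○
t=9: ○○○○○○
○○○○○○
○○●●○○
○○●●>○
○○○●●○
○○○○○○
○○○○○○
t=10: ○○○○○○
○○○○○○
○○●●^○
○○●●○○
○○○●●○
○○○○○○
○○○○○○
t=11: ○○○○○○
○○○○○○
○○●●●>
○○●●○○
○○○●●○
○○○○○○
○○○○○○
t=12: ○○○○○○
○○○○○○
○○●●●●
○○●●○v
○○○●●○
○○○○○○
○○○○○○
t=13: ○○○○○○
○○○○○○
○○●●●●
○○●●<●
○○○●●○
○○○○○○
○○○○○○
t=14: ○○○○○○
○○○○○○
○○●●^●
○○●●●●
○○○●●○
○○○○○○
○○○○○○
t=15: ○○○○○○
○○○○○○
○○●<○●
○○●●●●
○○○●●○
○○○○○○
○○○○○○
t=16: ○○○○○○
○○○○○○
○○●○○●
○○●v●●
○○○●●○
○○○○○○
○○○○○○
t=17: ○○○○○○
○○○○○○
○○●○○●
○○●○>●
○○○●●○
○○○○○○
○○○○○○
t=18: ○○○○○○
○○○○○○
○○●○^●
○○●○○●
○○○●●○
○○○○○○
○○○○○○
t=19: ○○○○○○
○○○○○○
○○●○●>
○○●○○●
○○○●●○
○○○○○○
○○○○○○
t=20: ○○○○○○
○○○○○^
○○●○●○
○○●○○●
○○○●●○
○○○○○○
○○○○○○
t=21: ○○○○○○
>○○○○●
○○●○●○
○○●○○●
○○○●●○
○○○○○○
○○○○○○
t=22: ○○○○○○
●○○○○●
v○●○●○
○○●○○●
○○○●●○
○○○○○○
○○○○○○
t=23: ○○○○○○
●○○○○●
●○●○●<
○○●○○●
○○○●●○
○○○○○○
○○○○○○
t=24: ○○○○○○
●○○○○^
●○●○●●
○○●○○●
○○○●●○
○○○○○○
○○○○○○
t=25: ○○○○○○
●○○○<○
●○●○●●
○○●○○●
○○○●●○
○○○○○○
○○○○○○
t=26: ○○○○^○
●○○○●○
●○●○●●
○○●○○●
○○○●●○
○○○○○○
○○○○○○
t=27: ○○○○●>
●○○○●○
●○●○●●
○○●○○●
○○○●●○
○○○○○○
○○○○○○
t=28: ○○○○●●
●○○○●v
●○●○●●
○○●○○●
○○○●●○
○○○○○○
○○○○○○
t=29: ○○○○●●
●○○○<●
●○●○●●
○○●○○●
○○○●●○
○○○○○○
○○○○○○
t=30: ○○○○●●
●○○○○●
●○●○v●
○○●○○●
○○○●●○
○○○○○○
○○○○○○
t=31: ○○○○●●
●○○○○●
●○●○○>
○○●○○●
○○○●●○
○○○○○○
○○○○○○
t=32: ○○○○●●
●○○○○^
●○●○○○
○○●○○●
○○○●●○
○○○○○○
○○○○○○

1,5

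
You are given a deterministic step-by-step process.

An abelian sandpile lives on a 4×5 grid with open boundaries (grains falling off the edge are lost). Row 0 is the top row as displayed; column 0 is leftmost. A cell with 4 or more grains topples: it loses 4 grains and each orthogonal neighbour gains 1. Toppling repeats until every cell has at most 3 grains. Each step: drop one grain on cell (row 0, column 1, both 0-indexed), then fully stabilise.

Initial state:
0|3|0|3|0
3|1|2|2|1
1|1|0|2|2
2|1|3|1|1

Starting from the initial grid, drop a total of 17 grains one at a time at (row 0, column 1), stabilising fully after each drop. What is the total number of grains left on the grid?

k=0  0|3|0|3|0
3|1|2|2|1
1|1|0|2|2
2|1|3|1|1
k=1  1|0|1|3|0
3|2|2|2|1
1|1|0|2|2
2|1|3|1|1
k=2  1|1|1|3|0
3|2|2|2|1
1|1|0|2|2
2|1|3|1|1
k=3  1|2|1|3|0
3|2|2|2|1
1|1|0|2|2
2|1|3|1|1
k=4  1|3|1|3|0
3|2|2|2|1
1|1|0|2|2
2|1|3|1|1
k=5  2|0|2|3|0
3|3|2|2|1
1|1|0|2|2
2|1|3|1|1
k=6  2|1|2|3|0
3|3|2|2|1
1|1|0|2|2
2|1|3|1|1
k=7  2|2|2|3|0
3|3|2|2|1
1|1|0|2|2
2|1|3|1|1
k=8  2|3|2|3|0
3|3|2|2|1
1|1|0|2|2
2|1|3|1|1
k=9  0|2|3|3|0
1|1|3|2|1
2|2|0|2|2
2|1|3|1|1
k=10  0|3|3|3|0
1|1|3|2|1
2|2|0|2|2
2|1|3|1|1
k=11  1|1|2|1|1
1|3|1|0|2
2|2|1|3|2
2|1|3|1|1
k=12  1|2|2|1|1
1|3|1|0|2
2|2|1|3|2
2|1|3|1|1
k=13  1|3|2|1|1
1|3|1|0|2
2|2|1|3|2
2|1|3|1|1
k=14  2|1|3|1|1
2|0|2|0|2
2|3|1|3|2
2|1|3|1|1
k=15  2|2|3|1|1
2|0|2|0|2
2|3|1|3|2
2|1|3|1|1
k=16  2|3|3|1|1
2|0|2|0|2
2|3|1|3|2
2|1|3|1|1
k=17  3|1|0|2|1
2|1|3|0|2
2|3|1|3|2
2|1|3|1|1

34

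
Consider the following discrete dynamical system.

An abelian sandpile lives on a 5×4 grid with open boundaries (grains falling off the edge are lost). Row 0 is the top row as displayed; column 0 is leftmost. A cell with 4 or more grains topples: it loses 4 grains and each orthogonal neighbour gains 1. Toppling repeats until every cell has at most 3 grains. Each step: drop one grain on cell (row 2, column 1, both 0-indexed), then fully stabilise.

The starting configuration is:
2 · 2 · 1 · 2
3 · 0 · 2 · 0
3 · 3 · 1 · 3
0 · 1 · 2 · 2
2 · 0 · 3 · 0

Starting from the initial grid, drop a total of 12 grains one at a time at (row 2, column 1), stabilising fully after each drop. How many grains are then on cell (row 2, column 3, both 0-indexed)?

k=0  2 · 2 · 1 · 2
3 · 0 · 2 · 0
3 · 3 · 1 · 3
0 · 1 · 2 · 2
2 · 0 · 3 · 0
k=1  3 · 2 · 1 · 2
0 · 2 · 2 · 0
1 · 1 · 2 · 3
1 · 2 · 2 · 2
2 · 0 · 3 · 0
k=2  3 · 2 · 1 · 2
0 · 2 · 2 · 0
1 · 2 · 2 · 3
1 · 2 · 2 · 2
2 · 0 · 3 · 0
k=3  3 · 2 · 1 · 2
0 · 2 · 2 · 0
1 · 3 · 2 · 3
1 · 2 · 2 · 2
2 · 0 · 3 · 0
k=4  3 · 2 · 1 · 2
0 · 3 · 2 · 0
2 · 0 · 3 · 3
1 · 3 · 2 · 2
2 · 0 · 3 · 0
k=5  3 · 2 · 1 · 2
0 · 3 · 2 · 0
2 · 1 · 3 · 3
1 · 3 · 2 · 2
2 · 0 · 3 · 0
k=6  3 · 2 · 1 · 2
0 · 3 · 2 · 0
2 · 2 · 3 · 3
1 · 3 · 2 · 2
2 · 0 · 3 · 0
k=7  3 · 2 · 1 · 2
0 · 3 · 2 · 0
2 · 3 · 3 · 3
1 · 3 · 2 · 2
2 · 0 · 3 · 0
k=8  3 · 3 · 2 · 2
1 · 1 · 0 · 2
3 · 3 · 3 · 1
2 · 1 · 2 · 0
2 · 2 · 0 · 2
k=9  3 · 3 · 2 · 2
2 · 2 · 1 · 2
0 · 2 · 0 · 2
3 · 2 · 3 · 0
2 · 2 · 0 · 2
k=10  3 · 3 · 2 · 2
2 · 2 · 1 · 2
0 · 3 · 0 · 2
3 · 2 · 3 · 0
2 · 2 · 0 · 2
k=11  3 · 3 · 2 · 2
2 · 3 · 1 · 2
1 · 0 · 1 · 2
3 · 3 · 3 · 0
2 · 2 · 0 · 2
k=12  3 · 3 · 2 · 2
2 · 3 · 1 · 2
1 · 1 · 1 · 2
3 · 3 · 3 · 0
2 · 2 · 0 · 2

2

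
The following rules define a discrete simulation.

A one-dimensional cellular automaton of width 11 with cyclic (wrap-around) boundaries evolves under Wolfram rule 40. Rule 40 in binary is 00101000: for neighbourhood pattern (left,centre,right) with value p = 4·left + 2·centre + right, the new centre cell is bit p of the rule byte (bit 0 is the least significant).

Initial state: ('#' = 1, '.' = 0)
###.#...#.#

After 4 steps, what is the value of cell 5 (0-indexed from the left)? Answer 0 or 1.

t=0: ###.#...#.#
t=1: ...#.....##
t=2: .........#.
t=3: ...........
t=4: ...........

0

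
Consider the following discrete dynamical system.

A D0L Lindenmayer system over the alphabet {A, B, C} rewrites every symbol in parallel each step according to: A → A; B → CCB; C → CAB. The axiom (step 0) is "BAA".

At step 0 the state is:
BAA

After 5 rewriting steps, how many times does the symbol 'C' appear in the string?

0) BAA
1) CCBAA
2) CABCABCCBAA
3) CABACCBCABACCBCABCABCCBAA
4) CABACCBACABCABCCBCABACCBACABCABCCBCABACCBCABACCBCABCABCCBAA
5) CABACCBACABCABCCBACABACCBCABACCBCABCABCCBCABACCBACABCABCCB…ABACCBACABCABCCBCABACCBACABCABCCBCABACCBCABACCBCABCABCCBAA  (len 141)

58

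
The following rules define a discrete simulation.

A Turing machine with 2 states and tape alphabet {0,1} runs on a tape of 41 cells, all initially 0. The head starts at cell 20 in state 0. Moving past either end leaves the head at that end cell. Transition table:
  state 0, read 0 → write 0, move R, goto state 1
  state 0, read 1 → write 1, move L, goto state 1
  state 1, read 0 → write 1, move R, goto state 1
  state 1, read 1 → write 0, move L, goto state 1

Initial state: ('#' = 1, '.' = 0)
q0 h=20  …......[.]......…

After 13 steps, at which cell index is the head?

[0] q0 h=20  …......[.]......…
[1] q1 h=21  …......[.]......…
[2] q1 h=22  ….....#[.]......…
[3] q1 h=23  …....##[.]......…
[4] q1 h=24  …...###[.]......…
[5] q1 h=25  …..####[.]......…
[6] q1 h=26  ….#####[.]......…
[7] q1 h=27  …######[.]......…
[8] q1 h=28  …######[.]......…
[9] q1 h=29  …######[.]......…
[10] q1 h=30  …######[.]......…
[11] q1 h=31  …######[.]......…
[12] q1 h=32  …######[.]......…
[13] q1 h=33  …######[.]......…

33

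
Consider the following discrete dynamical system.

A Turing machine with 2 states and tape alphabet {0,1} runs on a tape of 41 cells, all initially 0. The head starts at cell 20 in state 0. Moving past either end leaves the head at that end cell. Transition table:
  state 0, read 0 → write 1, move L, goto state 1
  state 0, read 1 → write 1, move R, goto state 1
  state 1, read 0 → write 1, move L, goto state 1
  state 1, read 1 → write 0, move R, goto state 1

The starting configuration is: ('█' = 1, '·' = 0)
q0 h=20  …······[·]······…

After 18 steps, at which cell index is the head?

0) q0 h=20  …······[·]······…
1) q1 h=19  …······[·]█·····…
2) q1 h=18  …······[·]██····…
3) q1 h=17  …······[·]███···…
4) q1 h=16  …······[·]████··…
5) q1 h=15  …······[·]█████·…
6) q1 h=14  …······[·]██████…
7) q1 h=13  …······[·]██████…
8) q1 h=12  …······[·]██████…
9) q1 h=11  …······[·]██████…
10) q1 h=10  …······[·]██████…
11) q1 h= 9  …······[·]██████…
12) q1 h= 8  …······[·]██████…
13) q1 h= 7  …······[·]██████…
14) q1 h= 6  |······[·]██████…
15) q1 h= 5  |·····[·]██████…
16) q1 h= 4  |····[·]██████…
17) q1 h= 3  |···[·]██████…
18) q1 h= 2  |··[·]██████…

2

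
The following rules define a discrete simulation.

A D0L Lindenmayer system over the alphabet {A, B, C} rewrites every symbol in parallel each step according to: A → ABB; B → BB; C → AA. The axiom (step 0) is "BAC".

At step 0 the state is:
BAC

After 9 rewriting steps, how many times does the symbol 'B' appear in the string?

2554

gen 0: BAC
gen 1: BBABBAA
gen 2: BBBBABBBBBBABBABB
gen 3: BBBBBBBBABBBBBBBBBBBBBBABBBBBBABBBBBB
gen 4: BBBBBBBBBBBBBBBBABBBBBBBBBBBBBBBBBBBBBBBBBBBBBBABBBBBBBBBBBBBBABBBBBBBBBBBBBB
gen 5: BBBBBBBBBBBBBBBBBBBBBBBBBBBBBBBBABBBBBBBBBBBBBBBBBBBBBBBBB…BBBBBBBBBBBBBBBBBBBBBBBBBBBABBBBBBBBBBBBBBBBBBBBBBBBBBBBBB  (len 157)
gen 6: BBBBBBBBBBBBBBBBBBBBBBBBBBBBBBBBBBBBBBBBBBBBBBBBBBBBBBBBBB…BBBBBBBBBBBBBBBBBBBBBBBBBBBBBBBBBBBBBBBBBBBBBBBBBBBBBBBBBB  (len 317)
gen 7: BBBBBBBBBBBBBBBBBBBBBBBBBBBBBBBBBBBBBBBBBBBBBBBBBBBBBBBBBB…BBBBBBBBBBBBBBBBBBBBBBBBBBBBBBBBBBBBBBBBBBBBBBBBBBBBBBBBBB  (len 637)
gen 8: BBBBBBBBBBBBBBBBBBBBBBBBBBBBBBBBBBBBBBBBBBBBBBBBBBBBBBBBBB…BBBBBBBBBBBBBBBBBBBBBBBBBBBBBBBBBBBBBBBBBBBBBBBBBBBBBBBBBB  (len 1277)
gen 9: BBBBBBBBBBBBBBBBBBBBBBBBBBBBBBBBBBBBBBBBBBBBBBBBBBBBBBBBBB…BBBBBBBBBBBBBBBBBBBBBBBBBBBBBBBBBBBBBBBBBBBBBBBBBBBBBBBBBB  (len 2557)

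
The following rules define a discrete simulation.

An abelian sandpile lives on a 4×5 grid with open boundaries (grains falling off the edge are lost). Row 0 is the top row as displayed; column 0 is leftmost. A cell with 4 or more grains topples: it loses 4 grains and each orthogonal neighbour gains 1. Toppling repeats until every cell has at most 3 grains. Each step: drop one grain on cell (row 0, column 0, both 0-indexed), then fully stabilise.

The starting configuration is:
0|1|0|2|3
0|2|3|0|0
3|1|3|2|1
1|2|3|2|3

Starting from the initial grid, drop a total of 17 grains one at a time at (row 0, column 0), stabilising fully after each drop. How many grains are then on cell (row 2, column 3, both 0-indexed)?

0) 0|1|0|2|3
0|2|3|0|0
3|1|3|2|1
1|2|3|2|3
1) 1|1|0|2|3
0|2|3|0|0
3|1|3|2|1
1|2|3|2|3
2) 2|1|0|2|3
0|2|3|0|0
3|1|3|2|1
1|2|3|2|3
3) 3|1|0|2|3
0|2|3|0|0
3|1|3|2|1
1|2|3|2|3
4) 0|2|0|2|3
1|2|3|0|0
3|1|3|2|1
1|2|3|2|3
5) 1|2|0|2|3
1|2|3|0|0
3|1|3|2|1
1|2|3|2|3
6) 2|2|0|2|3
1|2|3|0|0
3|1|3|2|1
1|2|3|2|3
7) 3|2|0|2|3
1|2|3|0|0
3|1|3|2|1
1|2|3|2|3
8) 0|3|0|2|3
2|2|3|0|0
3|1|3|2|1
1|2|3|2|3
9) 1|3|0|2|3
2|2|3|0|0
3|1|3|2|1
1|2|3|2|3
10) 2|3|0|2|3
2|2|3|0|0
3|1|3|2|1
1|2|3|2|3
11) 3|3|0|2|3
2|2|3|0|0
3|1|3|2|1
1|2|3|2|3
12) 1|0|1|2|3
3|3|3|0|0
3|1|3|2|1
1|2|3|2|3
13) 2|0|1|2|3
3|3|3|0|0
3|1|3|2|1
1|2|3|2|3
14) 3|0|1|2|3
3|3|3|0|0
3|1|3|2|1
1|2|3|2|3
15) 1|2|2|2|3
2|2|1|1|0
1|1|2|3|1
3|0|1|3|3
16) 2|2|2|2|3
2|2|1|1|0
1|1|2|3|1
3|0|1|3|3
17) 3|2|2|2|3
2|2|1|1|0
1|1|2|3|1
3|0|1|3|3

3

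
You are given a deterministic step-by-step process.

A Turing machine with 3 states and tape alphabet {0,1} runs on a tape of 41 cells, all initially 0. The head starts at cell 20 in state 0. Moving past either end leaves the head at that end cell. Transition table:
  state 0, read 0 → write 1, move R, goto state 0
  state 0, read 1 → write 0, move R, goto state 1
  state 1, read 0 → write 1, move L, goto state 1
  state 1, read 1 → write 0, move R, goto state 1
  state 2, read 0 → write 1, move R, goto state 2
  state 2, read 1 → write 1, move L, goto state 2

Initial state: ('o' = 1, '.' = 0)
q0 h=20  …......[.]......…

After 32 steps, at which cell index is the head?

step 0: q0 h=20  …......[.]......…
step 1: q0 h=21  ….....o[.]......…
step 2: q0 h=22  …....oo[.]......…
step 3: q0 h=23  …...ooo[.]......…
step 4: q0 h=24  …..oooo[.]......…
step 5: q0 h=25  ….ooooo[.]......…
step 6: q0 h=26  …oooooo[.]......…
step 7: q0 h=27  …oooooo[.]......…
step 8: q0 h=28  …oooooo[.]......…
step 9: q0 h=29  …oooooo[.]......…
step 10: q0 h=30  …oooooo[.]......…
step 11: q0 h=31  …oooooo[.]......…
step 12: q0 h=32  …oooooo[.]......…
step 13: q0 h=33  …oooooo[.]......…
step 14: q0 h=34  …oooooo[.]......|
step 15: q0 h=35  …oooooo[.].....|
step 16: q0 h=36  …oooooo[.]....|
step 17: q0 h=37  …oooooo[.]...|
step 18: q0 h=38  …oooooo[.]..|
step 19: q0 h=39  …oooooo[.].|
step 20: q0 h=40  …oooooo[.]|
step 21: q0 h=40  …oooooo[o]|
step 22: q1 h=40  …oooooo[.]|
step 23: q1 h=39  …oooooo[o]o|
step 24: q1 h=40  …ooooo.[o]|
step 25: q1 h=40  …ooooo.[.]|
step 26: q1 h=39  …oooooo[.]o|
step 27: q1 h=38  …oooooo[o]oo|
step 28: q1 h=39  …ooooo.[o]o|
step 29: q1 h=40  …oooo..[o]|
step 30: q1 h=40  …oooo..[.]|
step 31: q1 h=39  …ooooo.[.]o|
step 32: q1 h=38  …oooooo[.]oo|

38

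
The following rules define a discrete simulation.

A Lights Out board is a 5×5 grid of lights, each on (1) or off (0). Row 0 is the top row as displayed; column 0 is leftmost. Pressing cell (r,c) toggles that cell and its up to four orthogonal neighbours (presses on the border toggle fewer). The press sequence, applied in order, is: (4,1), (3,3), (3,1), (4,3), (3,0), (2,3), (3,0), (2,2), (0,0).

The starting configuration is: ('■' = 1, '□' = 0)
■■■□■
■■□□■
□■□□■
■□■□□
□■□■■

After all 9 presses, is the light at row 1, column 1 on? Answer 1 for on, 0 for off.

1

step 0: ■■■□■
■■□□■
□■□□■
■□■□□
□■□■■
step 1: ■■■□■
■■□□■
□■□□■
■■■□□
■□■■■
step 2: ■■■□■
■■□□■
□■□■■
■■□■■
■□■□■
step 3: ■■■□■
■■□□■
□□□■■
□□■■■
■■■□■
step 4: ■■■□■
■■□□■
□□□■■
□□■□■
■■□■□
step 5: ■■■□■
■■□□■
■□□■■
■■■□■
□■□■□
step 6: ■■■□■
■■□■■
■□■□□
■■■■■
□■□■□
step 7: ■■■□■
■■□■■
□□■□□
□□■■■
■■□■□
step 8: ■■■□■
■■■■■
□■□■□
□□□■■
■■□■□
step 9: □□■□■
□■■■■
□■□■□
□□□■■
■■□■□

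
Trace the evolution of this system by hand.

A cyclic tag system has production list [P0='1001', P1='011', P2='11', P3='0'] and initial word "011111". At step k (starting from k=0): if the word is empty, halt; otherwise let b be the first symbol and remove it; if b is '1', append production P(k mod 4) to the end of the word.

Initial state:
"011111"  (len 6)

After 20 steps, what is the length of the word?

19

t=0: "011111"  (len 6)
t=1: "11111"  (len 5)
t=2: "1111011"  (len 7)
t=3: "11101111"  (len 8)
t=4: "11011110"  (len 8)
t=5: "10111101001"  (len 11)
t=6: "0111101001011"  (len 13)
t=7: "111101001011"  (len 12)
t=8: "111010010110"  (len 12)
t=9: "110100101101001"  (len 15)
t=10: "10100101101001011"  (len 17)
t=11: "010010110100101111"  (len 18)
t=12: "10010110100101111"  (len 17)
t=13: "00101101001011111001"  (len 20)
t=14: "0101101001011111001"  (len 19)
t=15: "101101001011111001"  (len 18)
t=16: "011010010111110010"  (len 18)
t=17: "11010010111110010"  (len 17)
t=18: "1010010111110010011"  (len 19)
t=19: "01001011111001001111"  (len 20)
t=20: "1001011111001001111"  (len 19)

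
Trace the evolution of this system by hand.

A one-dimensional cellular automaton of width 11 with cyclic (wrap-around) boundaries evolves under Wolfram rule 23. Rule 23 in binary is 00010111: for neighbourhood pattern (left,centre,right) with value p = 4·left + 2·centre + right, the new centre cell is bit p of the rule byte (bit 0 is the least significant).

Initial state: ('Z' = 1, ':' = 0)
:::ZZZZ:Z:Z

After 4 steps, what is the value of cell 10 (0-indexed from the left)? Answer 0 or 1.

t=0: :::ZZZZ:Z:Z
t=1: ZZZ:::::Z:Z
t=2: :::ZZZZZZ::
t=3: ZZZ::::::ZZ
t=4: :::ZZZZZZ::

0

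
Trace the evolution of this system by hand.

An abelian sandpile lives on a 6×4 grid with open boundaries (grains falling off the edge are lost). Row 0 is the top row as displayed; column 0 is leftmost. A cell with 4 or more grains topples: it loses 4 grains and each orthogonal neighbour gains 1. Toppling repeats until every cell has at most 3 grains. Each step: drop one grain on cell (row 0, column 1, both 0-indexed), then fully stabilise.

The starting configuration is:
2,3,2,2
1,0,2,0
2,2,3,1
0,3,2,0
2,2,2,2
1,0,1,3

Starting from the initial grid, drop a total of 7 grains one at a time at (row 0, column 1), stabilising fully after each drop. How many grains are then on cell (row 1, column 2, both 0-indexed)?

k=0  2,3,2,2
1,0,2,0
2,2,3,1
0,3,2,0
2,2,2,2
1,0,1,3
k=1  3,0,3,2
1,1,2,0
2,2,3,1
0,3,2,0
2,2,2,2
1,0,1,3
k=2  3,1,3,2
1,1,2,0
2,2,3,1
0,3,2,0
2,2,2,2
1,0,1,3
k=3  3,2,3,2
1,1,2,0
2,2,3,1
0,3,2,0
2,2,2,2
1,0,1,3
k=4  3,3,3,2
1,1,2,0
2,2,3,1
0,3,2,0
2,2,2,2
1,0,1,3
k=5  0,2,0,3
2,2,3,0
2,2,3,1
0,3,2,0
2,2,2,2
1,0,1,3
k=6  0,3,0,3
2,2,3,0
2,2,3,1
0,3,2,0
2,2,2,2
1,0,1,3
k=7  1,0,1,3
2,3,3,0
2,2,3,1
0,3,2,0
2,2,2,2
1,0,1,3

3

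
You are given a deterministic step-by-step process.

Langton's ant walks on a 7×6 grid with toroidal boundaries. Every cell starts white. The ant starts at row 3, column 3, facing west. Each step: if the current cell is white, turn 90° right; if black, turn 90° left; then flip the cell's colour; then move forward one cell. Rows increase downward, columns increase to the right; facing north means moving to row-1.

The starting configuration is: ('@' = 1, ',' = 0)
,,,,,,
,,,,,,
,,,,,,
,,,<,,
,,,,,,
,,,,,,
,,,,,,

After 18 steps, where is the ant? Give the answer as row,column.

t=0: ,,,,,,
,,,,,,
,,,,,,
,,,<,,
,,,,,,
,,,,,,
,,,,,,
t=1: ,,,,,,
,,,,,,
,,,^,,
,,,@,,
,,,,,,
,,,,,,
,,,,,,
t=2: ,,,,,,
,,,,,,
,,,@>,
,,,@,,
,,,,,,
,,,,,,
,,,,,,
t=3: ,,,,,,
,,,,,,
,,,@@,
,,,@v,
,,,,,,
,,,,,,
,,,,,,
t=4: ,,,,,,
,,,,,,
,,,@@,
,,,<@,
,,,,,,
,,,,,,
,,,,,,
t=5: ,,,,,,
,,,,,,
,,,@@,
,,,,@,
,,,v,,
,,,,,,
,,,,,,
t=6: ,,,,,,
,,,,,,
,,,@@,
,,,,@,
,,<@,,
,,,,,,
,,,,,,
t=7: ,,,,,,
,,,,,,
,,,@@,
,,^,@,
,,@@,,
,,,,,,
,,,,,,
t=8: ,,,,,,
,,,,,,
,,,@@,
,,@>@,
,,@@,,
,,,,,,
,,,,,,
t=9: ,,,,,,
,,,,,,
,,,@@,
,,@@@,
,,@v,,
,,,,,,
,,,,,,
t=10: ,,,,,,
,,,,,,
,,,@@,
,,@@@,
,,@,>,
,,,,,,
,,,,,,
t=11: ,,,,,,
,,,,,,
,,,@@,
,,@@@,
,,@,@,
,,,,v,
,,,,,,
t=12: ,,,,,,
,,,,,,
,,,@@,
,,@@@,
,,@,@,
,,,<@,
,,,,,,
t=13: ,,,,,,
,,,,,,
,,,@@,
,,@@@,
,,@^@,
,,,@@,
,,,,,,
t=14: ,,,,,,
,,,,,,
,,,@@,
,,@@@,
,,@@>,
,,,@@,
,,,,,,
t=15: ,,,,,,
,,,,,,
,,,@@,
,,@@^,
,,@@,,
,,,@@,
,,,,,,
t=16: ,,,,,,
,,,,,,
,,,@@,
,,@<,,
,,@@,,
,,,@@,
,,,,,,
t=17: ,,,,,,
,,,,,,
,,,@@,
,,@,,,
,,@v,,
,,,@@,
,,,,,,
t=18: ,,,,,,
,,,,,,
,,,@@,
,,@,,,
,,@,>,
,,,@@,
,,,,,,

4,4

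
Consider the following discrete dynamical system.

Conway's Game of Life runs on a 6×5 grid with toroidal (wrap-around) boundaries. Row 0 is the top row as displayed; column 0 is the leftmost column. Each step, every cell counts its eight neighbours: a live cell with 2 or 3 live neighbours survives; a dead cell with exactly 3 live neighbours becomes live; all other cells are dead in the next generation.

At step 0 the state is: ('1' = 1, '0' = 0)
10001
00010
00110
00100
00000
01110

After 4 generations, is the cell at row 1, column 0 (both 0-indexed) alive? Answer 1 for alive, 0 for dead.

step 0: 10001
00010
00110
00100
00000
01110
step 1: 11001
00110
00110
00110
01010
11111
step 2: 00000
10000
01001
01001
00000
00000
step 3: 00000
10000
01001
00000
00000
00000
step 4: 00000
10000
10000
00000
00000
00000

1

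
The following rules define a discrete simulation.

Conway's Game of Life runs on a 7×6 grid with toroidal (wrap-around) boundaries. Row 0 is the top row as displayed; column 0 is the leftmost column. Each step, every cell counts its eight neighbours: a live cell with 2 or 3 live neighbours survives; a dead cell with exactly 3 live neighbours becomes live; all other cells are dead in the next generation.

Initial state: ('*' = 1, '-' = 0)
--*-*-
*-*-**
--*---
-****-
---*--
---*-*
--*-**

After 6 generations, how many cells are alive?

9

0) --*-*-
*-*-**
--*---
-****-
---*--
---*-*
--*-**
1) *-*---
--*-**
*-----
-*--*-
------
--**-*
--*--*
2) *-*-*-
*--*-*
**-**-
------
--***-
--***-
*-*-**
3) --*---
------
*****-
-*---*
--*-*-
------
*-*---
4) -*----
------
******
-----*
------
-*-*--
-*----
5) ------
---***
******
-***-*
------
--*---
**----
6) *---**
-*----
------
-----*
-*-*--
-*----
-*----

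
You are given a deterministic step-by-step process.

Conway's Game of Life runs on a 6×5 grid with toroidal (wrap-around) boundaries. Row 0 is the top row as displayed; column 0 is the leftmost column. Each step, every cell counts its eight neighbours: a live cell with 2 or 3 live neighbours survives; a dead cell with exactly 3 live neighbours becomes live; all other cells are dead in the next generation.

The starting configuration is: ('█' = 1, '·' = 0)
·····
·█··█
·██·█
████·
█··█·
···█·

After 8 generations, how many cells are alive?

8

step 0: ·····
·█··█
·██·█
████·
█··█·
···█·
step 1: ·····
·███·
····█
·····
█··█·
····█
step 2: ··██·
··██·
··██·
····█
····█
····█
step 3: ··█·█
·█··█
··█·█
····█
█··██
····█
step 4: ····█
·██·█
····█
·····
█··█·
·····
step 5: █··█·
····█
█··█·
····█
·····
····█
step 6: █··█·
█··█·
█··█·
····█
·····
····█
step 7: █··█·
████·
█··█·
····█
·····
····█
step 8: █··█·
█··█·
█··█·
····█
·····
····█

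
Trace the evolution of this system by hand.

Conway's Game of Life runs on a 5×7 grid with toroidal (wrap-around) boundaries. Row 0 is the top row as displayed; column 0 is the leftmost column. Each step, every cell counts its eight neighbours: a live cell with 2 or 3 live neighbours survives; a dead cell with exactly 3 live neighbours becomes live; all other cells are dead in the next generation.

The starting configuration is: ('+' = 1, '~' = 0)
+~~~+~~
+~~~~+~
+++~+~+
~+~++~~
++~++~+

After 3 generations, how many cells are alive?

3

t=0: +~~~+~~
+~~~~+~
+++~+~+
~+~++~~
++~++~+
t=1: ~~~++~~
~~~+++~
~~+~+~+
~~~~~~~
~+~~~~+
t=2: ~~++~~~
~~+~~~~
~~~~+~~
+~~~~+~
~~~~~~~
t=3: ~~++~~~
~~+~~~~
~~~~~~~
~~~~~~~
~~~~~~~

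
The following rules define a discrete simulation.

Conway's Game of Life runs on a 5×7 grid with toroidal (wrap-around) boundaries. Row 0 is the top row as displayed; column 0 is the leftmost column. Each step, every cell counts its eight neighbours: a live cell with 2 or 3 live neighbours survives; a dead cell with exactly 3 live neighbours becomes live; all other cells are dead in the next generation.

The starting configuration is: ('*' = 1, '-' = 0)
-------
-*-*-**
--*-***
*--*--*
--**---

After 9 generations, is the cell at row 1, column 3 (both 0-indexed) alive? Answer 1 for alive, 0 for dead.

step 0: -------
-*-*-**
--*-***
*--*--*
--**---
step 1: ---**--
*-**--*
-**----
**----*
--**---
step 2: -*--*--
*---*--
---*---
*--*---
*****--
step 3: ----**-
---**--
---**--
*------
*---*--
step 4: -----*-
-------
---**--
---**--
----***
step 5: ----***
----*--
---**--
-------
---*--*
step 6: ---**-*
-------
---**--
---**--
----*-*
step 7: ---**--
-----*-
---**--
-------
-------
step 8: ----*--
-----*-
----*--
-------
-------
step 9: -------
----**-
-------
-------
-------

0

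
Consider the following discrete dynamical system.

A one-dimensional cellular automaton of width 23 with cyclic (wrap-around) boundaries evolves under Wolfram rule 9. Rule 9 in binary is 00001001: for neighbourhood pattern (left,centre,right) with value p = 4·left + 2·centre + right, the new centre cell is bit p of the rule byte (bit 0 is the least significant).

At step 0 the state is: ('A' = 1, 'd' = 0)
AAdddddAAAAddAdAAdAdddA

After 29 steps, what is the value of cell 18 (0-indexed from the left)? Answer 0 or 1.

k=0  AAdddddAAAAddAdAAdAdddA
k=1  dddAAAdAdddddddAddddAdA
k=2  dAdAdddddAAAAAdddAAdddd
k=3  dddddAAAdAdddddAdAddAAA
k=4  dAAAdAdddddAAAddddddAdd
k=5  dAdddddAAAdAdddAAAAdddA
k=6  dddAAAdAdddddAdAddddAdd
k=7  AAdAdddddAAAdddddAAdddA
k=8  dddddAAAdAdddAAAdAddAdA
k=9  dAAAdAdddddAdAddddddddd
k=10  dAdddddAAAdddddAAAAAAAA
k=11  dddAAAdAdddAAAdAddddddd
k=12  AAdAdddddAdAdddddAAAAAA
k=13  dddddAAAdddddAAAdAddddd
k=14  AAAAdAdddAAAdAdddddAAAA
k=15  dddddddAdAdddddAAAdAddd
k=16  AAAAAAdddddAAAdAdddddAA
k=17  dddddddAAAdAdddddAAAdAd
k=18  AAAAAAdAdddddAAAdAddddd
k=19  AddddddddAAAdAdddddAAAd
k=20  ddAAAAAAdAdddddAAAdAddd
k=21  AdAddddddddAAAdAdddddAA
k=22  ddddAAAAAAdAdddddAAAdAd
k=23  AAAdAddddddddAAAdAddddd
k=24  AdddddAAAAAAdAdddddAAAd
k=25  ddAAAdAddddddddAAAdAddd
k=26  AdAdddddAAAAAAdAdddddAA
k=27  ddddAAAdAddddddddAAAdAd
k=28  AAAdAdddddAAAAAAdAddddd
k=29  AdddddAAAdAddddddddAAAd

0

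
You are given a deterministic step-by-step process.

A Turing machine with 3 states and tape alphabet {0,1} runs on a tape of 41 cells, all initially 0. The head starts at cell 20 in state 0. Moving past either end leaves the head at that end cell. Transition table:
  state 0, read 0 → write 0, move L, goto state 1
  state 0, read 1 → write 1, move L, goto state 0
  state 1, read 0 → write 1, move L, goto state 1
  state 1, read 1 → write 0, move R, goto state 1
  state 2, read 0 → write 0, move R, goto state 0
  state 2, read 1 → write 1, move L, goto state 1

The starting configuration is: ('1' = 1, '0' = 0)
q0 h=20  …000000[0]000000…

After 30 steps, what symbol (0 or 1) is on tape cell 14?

gen 0: q0 h=20  …000000[0]000000…
gen 1: q1 h=19  …000000[0]000000…
gen 2: q1 h=18  …000000[0]100000…
gen 3: q1 h=17  …000000[0]110000…
gen 4: q1 h=16  …000000[0]111000…
gen 5: q1 h=15  …000000[0]111100…
gen 6: q1 h=14  …000000[0]111110…
gen 7: q1 h=13  …000000[0]111111…
gen 8: q1 h=12  …000000[0]111111…
gen 9: q1 h=11  …000000[0]111111…
gen 10: q1 h=10  …000000[0]111111…
gen 11: q1 h= 9  …000000[0]111111…
gen 12: q1 h= 8  …000000[0]111111…
gen 13: q1 h= 7  …000000[0]111111…
gen 14: q1 h= 6  |000000[0]111111…
gen 15: q1 h= 5  |00000[0]111111…
gen 16: q1 h= 4  |0000[0]111111…
gen 17: q1 h= 3  |000[0]111111…
gen 18: q1 h= 2  |00[0]111111…
gen 19: q1 h= 1  |0[0]111111…
gen 20: q1 h= 0  |[0]111111…
gen 21: q1 h= 0  |[1]111111…
gen 22: q1 h= 1  |0[1]111111…
gen 23: q1 h= 2  |00[1]111111…
gen 24: q1 h= 3  |000[1]111111…
gen 25: q1 h= 4  |0000[1]111111…
gen 26: q1 h= 5  |00000[1]111111…
gen 27: q1 h= 6  |000000[1]111111…
gen 28: q1 h= 7  …000000[1]111111…
gen 29: q1 h= 8  …000000[1]111111…
gen 30: q1 h= 9  …000000[1]111111…

1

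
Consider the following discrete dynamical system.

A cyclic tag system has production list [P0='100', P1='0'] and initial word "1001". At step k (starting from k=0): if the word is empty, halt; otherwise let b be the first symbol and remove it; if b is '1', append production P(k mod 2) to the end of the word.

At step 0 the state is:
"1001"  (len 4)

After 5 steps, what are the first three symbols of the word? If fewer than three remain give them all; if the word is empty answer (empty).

000

k=0  "1001"  (len 4)
k=1  "001100"  (len 6)
k=2  "01100"  (len 5)
k=3  "1100"  (len 4)
k=4  "1000"  (len 4)
k=5  "000100"  (len 6)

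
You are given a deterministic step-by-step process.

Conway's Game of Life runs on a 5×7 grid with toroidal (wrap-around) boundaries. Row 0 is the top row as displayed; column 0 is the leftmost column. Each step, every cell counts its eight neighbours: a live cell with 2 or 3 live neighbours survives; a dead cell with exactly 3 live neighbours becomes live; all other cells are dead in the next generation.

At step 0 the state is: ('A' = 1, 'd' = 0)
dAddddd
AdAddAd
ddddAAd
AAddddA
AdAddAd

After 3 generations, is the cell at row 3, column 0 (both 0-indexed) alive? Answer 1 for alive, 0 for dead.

1

[0] dAddddd
AdAddAd
ddddAAd
AAddddA
AdAddAd
[1] AdAdddd
dAddAAA
ddddAAd
AAddAdd
ddAdddd
[2] AdAAdAA
AAdAAdA
dAdAddd
dAdAAAd
AdAAddd
[3] dddddAd
ddddddd
dAddddA
AAddddd
Adddddd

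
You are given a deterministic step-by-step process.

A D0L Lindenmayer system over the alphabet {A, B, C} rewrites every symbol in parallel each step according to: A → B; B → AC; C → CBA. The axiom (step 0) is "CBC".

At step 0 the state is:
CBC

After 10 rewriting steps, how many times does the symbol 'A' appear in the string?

step 0: CBC
step 1: CBAACCBA
step 2: CBAACBBCBACBAACB
step 3: CBAACBBCBAACACCBAACBCBAACBBCBAAC
step 4: CBAACBBCBAACACCBAACBBCBABCBACBAACBBCBAACCBAACBBCBAACACCBAACBBCBA
step 5: CBAACBBCBAACACCBAACBBCBABCBACBAACBBCBAACACCBAACBACCBAACBCB…CBAACBBCBACBAACBBCBAACACCBAACBBCBABCBACBAACBBCBAACACCBAACB  (len 128)
step 6: CBAACBBCBAACACCBAACBBCBABCBACBAACBBCBAACACCBAACBACCBAACBCB…ACACCBAACBACCBAACBCBAACBBCBAACACCBAACBBCBABCBACBAACBBCBAAC  (len 256)
step 7: CBAACBBCBAACACCBAACBBCBABCBACBAACBBCBAACACCBAACBACCBAACBCB…BABCBACBAACBBCBAACACCBAACBACCBAACBCBAACBBCBAACACCBAACBBCBA  (len 512)
step 8: CBAACBBCBAACACCBAACBBCBABCBACBAACBBCBAACACCBAACBACCBAACBCB…AACBBCBAACCBAACBBCBAACACCBAACBBCBABCBACBAACBBCBAACACCBAACB  (len 1024)
step 9: CBAACBBCBAACACCBAACBBCBABCBACBAACBBCBAACACCBAACBACCBAACBCB…ACACCBAACBACCBAACBCBAACBBCBAACACCBAACBBCBABCBACBAACBBCBAAC  (len 2048)
step 10: CBAACBBCBAACACCBAACBBCBABCBACBAACBBCBAACACCBAACBACCBAACBCB…BABCBACBAACBBCBAACACCBAACBACCBAACBCBAACBBCBAACACCBAACBBCBA  (len 4096)

1365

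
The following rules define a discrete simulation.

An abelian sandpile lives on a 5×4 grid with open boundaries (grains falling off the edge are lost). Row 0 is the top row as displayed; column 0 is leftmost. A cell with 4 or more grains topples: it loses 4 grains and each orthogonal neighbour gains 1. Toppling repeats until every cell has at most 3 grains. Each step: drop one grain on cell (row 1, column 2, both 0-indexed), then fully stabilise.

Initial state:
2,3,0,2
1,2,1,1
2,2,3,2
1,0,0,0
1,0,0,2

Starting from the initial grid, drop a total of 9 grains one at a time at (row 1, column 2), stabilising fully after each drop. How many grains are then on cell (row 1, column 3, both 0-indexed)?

gen 0: 2,3,0,2
1,2,1,1
2,2,3,2
1,0,0,0
1,0,0,2
gen 1: 2,3,0,2
1,2,2,1
2,2,3,2
1,0,0,0
1,0,0,2
gen 2: 2,3,0,2
1,2,3,1
2,2,3,2
1,0,0,0
1,0,0,2
gen 3: 2,3,1,2
1,3,1,2
2,3,0,3
1,0,1,0
1,0,0,2
gen 4: 2,3,1,2
1,3,2,2
2,3,0,3
1,0,1,0
1,0,0,2
gen 5: 2,3,1,2
1,3,3,2
2,3,0,3
1,0,1,0
1,0,0,2
gen 6: 3,0,3,2
2,2,1,3
3,0,2,3
1,1,1,0
1,0,0,2
gen 7: 3,0,3,2
2,2,2,3
3,0,2,3
1,1,1,0
1,0,0,2
gen 8: 3,0,3,2
2,2,3,3
3,0,2,3
1,1,1,0
1,0,0,2
gen 9: 3,1,1,0
2,3,3,2
3,1,0,1
1,1,2,1
1,0,0,2

2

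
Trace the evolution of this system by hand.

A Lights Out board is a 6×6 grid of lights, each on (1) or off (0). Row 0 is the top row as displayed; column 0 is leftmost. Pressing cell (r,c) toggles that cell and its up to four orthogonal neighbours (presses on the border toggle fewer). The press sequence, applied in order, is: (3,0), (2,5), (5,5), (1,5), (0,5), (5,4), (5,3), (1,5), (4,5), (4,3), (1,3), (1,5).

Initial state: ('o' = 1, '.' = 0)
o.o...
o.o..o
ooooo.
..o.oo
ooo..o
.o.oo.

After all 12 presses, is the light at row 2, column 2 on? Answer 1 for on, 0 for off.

k=0  o.o...
o.o..o
ooooo.
..o.oo
ooo..o
.o.oo.
k=1  o.o...
o.o..o
.oooo.
ooo.oo
.oo..o
.o.oo.
k=2  o.o...
o.o...
.ooo.o
ooo.o.
.oo..o
.o.oo.
k=3  o.o...
o.o...
.ooo.o
ooo.o.
.oo...
.o.o.o
k=4  o.o..o
o.o.oo
.ooo..
ooo.o.
.oo...
.o.o.o
k=5  o.o.o.
o.o.o.
.ooo..
ooo.o.
.oo...
.o.o.o
k=6  o.o.o.
o.o.o.
.ooo..
ooo.o.
.oo.o.
.o..o.
k=7  o.o.o.
o.o.o.
.ooo..
ooo.o.
.oooo.
.ooo..
k=8  o.o.oo
o.o..o
.ooo.o
ooo.o.
.oooo.
.ooo..
k=9  o.o.oo
o.o..o
.ooo.o
ooo.oo
.ooo.o
.ooo.o
k=10  o.o.oo
o.o..o
.ooo.o
oooooo
.o..oo
.oo..o
k=11  o.oooo
o..ooo
.oo..o
oooooo
.o..oo
.oo..o
k=12  o.ooo.
o..o..
.oo...
oooooo
.o..oo
.oo..o

1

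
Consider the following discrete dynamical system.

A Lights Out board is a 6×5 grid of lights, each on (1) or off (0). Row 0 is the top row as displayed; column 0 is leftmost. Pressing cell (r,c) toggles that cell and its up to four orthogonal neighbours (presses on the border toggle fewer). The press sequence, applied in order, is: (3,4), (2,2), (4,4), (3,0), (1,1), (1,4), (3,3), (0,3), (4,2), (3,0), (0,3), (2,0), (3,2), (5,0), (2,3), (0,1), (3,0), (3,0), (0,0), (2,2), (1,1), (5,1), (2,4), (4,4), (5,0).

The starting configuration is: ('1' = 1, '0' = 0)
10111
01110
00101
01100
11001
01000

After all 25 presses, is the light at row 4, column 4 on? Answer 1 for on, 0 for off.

0

step 0: 10111
01110
00101
01100
11001
01000
step 1: 10111
01110
00100
01111
11000
01000
step 2: 10111
01010
01010
01011
11000
01000
step 3: 10111
01010
01010
01010
11011
01001
step 4: 10111
01010
11010
10010
01011
01001
step 5: 11111
10110
10010
10010
01011
01001
step 6: 11110
10101
10011
10010
01011
01001
step 7: 11110
10101
10001
10101
01001
01001
step 8: 11001
10111
10001
10101
01001
01001
step 9: 11001
10111
10001
10001
00111
01101
step 10: 11001
10111
00001
01001
10111
01101
step 11: 11110
10101
00001
01001
10111
01101
step 12: 11110
00101
11001
11001
10111
01101
step 13: 11110
00101
11101
10111
10011
01101
step 14: 11110
00101
11101
10111
00011
10101
step 15: 11110
00111
11010
10101
00011
10101
step 16: 00010
01111
11010
10101
00011
10101
step 17: 00010
01111
01010
01101
10011
10101
step 18: 00010
01111
11010
10101
00011
10101
step 19: 11010
11111
11010
10101
00011
10101
step 20: 11010
11011
10100
10001
00011
10101
step 21: 10010
00111
11100
10001
00011
10101
step 22: 10010
00111
11100
10001
01011
01001
step 23: 10010
00110
11111
10000
01011
01001
step 24: 10010
00110
11111
10001
01000
01000
step 25: 10010
00110
11111
10001
11000
10000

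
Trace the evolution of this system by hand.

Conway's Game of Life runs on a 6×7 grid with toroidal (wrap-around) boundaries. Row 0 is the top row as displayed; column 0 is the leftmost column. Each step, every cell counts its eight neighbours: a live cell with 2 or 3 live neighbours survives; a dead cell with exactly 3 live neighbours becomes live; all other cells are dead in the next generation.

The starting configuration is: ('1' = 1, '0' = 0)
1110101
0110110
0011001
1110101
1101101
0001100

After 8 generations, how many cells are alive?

9

t=0: 1110101
0110110
0011001
1110101
1101101
0001100
t=1: 1000001
0000100
0000001
0000100
0000001
0000000
t=2: 0000000
1000011
0000010
0000010
0000000
1000001
t=3: 0000010
0000011
0000110
0000000
0000001
0000000
t=4: 0000011
0000001
0000111
0000010
0000000
0000000
t=5: 0000011
1000100
0000101
0000111
0000000
0000000
t=6: 0000011
1000100
1001101
0000101
0000010
0000000
t=7: 0000011
1001100
1001101
1001101
0000010
0000011
t=8: 1000000
1001000
0110000
1001000
1000000
0000100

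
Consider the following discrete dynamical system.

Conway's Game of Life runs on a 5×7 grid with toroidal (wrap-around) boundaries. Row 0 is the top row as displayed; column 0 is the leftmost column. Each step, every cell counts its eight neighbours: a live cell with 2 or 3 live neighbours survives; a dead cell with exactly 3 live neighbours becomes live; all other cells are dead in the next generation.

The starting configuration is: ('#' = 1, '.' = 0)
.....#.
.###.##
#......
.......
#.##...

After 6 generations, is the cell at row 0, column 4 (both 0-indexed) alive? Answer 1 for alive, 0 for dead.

step 0: .....#.
.###.##
#......
.......
#.##...
step 1: #....#.
###.###
###...#
.#.....
.......
step 2: #...##.
..###..
...#...
.##....
.......
step 3: ....##.
..#..#.
.#..#..
..#....
.#.....
step 4: ....##.
...#.#.
.###...
.##....
.......
step 5: ....##.
...#.#.
.#.##..
.#.#...
.......
step 6: ....##.
..##.#.
...#...
...##..
....#..

1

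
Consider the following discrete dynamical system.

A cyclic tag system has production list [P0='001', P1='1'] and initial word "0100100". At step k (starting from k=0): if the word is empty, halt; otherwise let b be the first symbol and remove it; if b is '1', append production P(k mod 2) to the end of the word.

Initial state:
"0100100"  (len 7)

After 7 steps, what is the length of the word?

4

t=0: "0100100"  (len 7)
t=1: "100100"  (len 6)
t=2: "001001"  (len 6)
t=3: "01001"  (len 5)
t=4: "1001"  (len 4)
t=5: "001001"  (len 6)
t=6: "01001"  (len 5)
t=7: "1001"  (len 4)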